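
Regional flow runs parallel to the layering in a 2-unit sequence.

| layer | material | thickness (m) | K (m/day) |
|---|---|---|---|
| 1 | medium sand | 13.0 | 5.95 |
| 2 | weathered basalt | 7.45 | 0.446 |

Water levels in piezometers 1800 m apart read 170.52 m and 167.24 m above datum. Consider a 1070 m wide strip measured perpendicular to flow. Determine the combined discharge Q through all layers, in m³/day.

Flow is parallel to layering, so each bed carries its own Darcy discharge and the transmissivities add.
Σ(K_i·b_i) = 5.95×13.0 + 0.446×7.45 = 80.67 m²/day.
Hydraulic gradient i = (170.52 − 167.24) / 1800 = 3.28 / 1800 = 0.001822.
Q = Σ(K_i·b_i) · W · i = 80.67 × 1070 × 0.001822 = 157.3 m³/day.

157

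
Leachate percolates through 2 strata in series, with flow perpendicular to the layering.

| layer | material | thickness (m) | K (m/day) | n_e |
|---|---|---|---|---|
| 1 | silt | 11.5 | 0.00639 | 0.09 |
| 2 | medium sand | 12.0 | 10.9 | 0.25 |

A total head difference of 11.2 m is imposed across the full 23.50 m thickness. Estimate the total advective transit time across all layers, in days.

649

With flow normal to the layers, continuity requires the same specific discharge q through every layer.
Σ(b_i/K_i) = 11.5/0.00639 + 12.0/10.9 = 1801 d.
q = Δh / Σ(b_i/K_i) = 11.2 / 1801 = 0.006219 m/day.
In each layer the seepage velocity is v_i = q/n_i, so the layer transit time is t_i = b_i·n_i / q:
  layer 1 (silt): t_1 = 11.5 × 0.09 / 0.006219 = 166.4 d
  layer 2 (medium sand): t_2 = 12.0 × 0.25 / 0.006219 = 482.4 d
Total t = Σ t_i = 648.8 days.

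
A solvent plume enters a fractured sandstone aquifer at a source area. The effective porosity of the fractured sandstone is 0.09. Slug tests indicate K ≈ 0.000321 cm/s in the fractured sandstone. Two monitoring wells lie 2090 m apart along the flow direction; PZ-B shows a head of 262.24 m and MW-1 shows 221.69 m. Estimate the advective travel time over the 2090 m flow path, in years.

95.7

Convert K: 0.000321 cm/s × 864 = 0.2773 m/day.
Hydraulic gradient i = (262.24 − 221.69) / 2090 = 40.55 / 2090 = 0.01940.
Darcy flux q = K · i = 0.2773 × 0.01940 = 0.005381 m/day.
Seepage velocity v = q / n_e = 0.005381 / 0.09 = 0.05979 m/day.
Travel time t = L / v = 2090 / 0.05979 = 34956 days = 95.71 years.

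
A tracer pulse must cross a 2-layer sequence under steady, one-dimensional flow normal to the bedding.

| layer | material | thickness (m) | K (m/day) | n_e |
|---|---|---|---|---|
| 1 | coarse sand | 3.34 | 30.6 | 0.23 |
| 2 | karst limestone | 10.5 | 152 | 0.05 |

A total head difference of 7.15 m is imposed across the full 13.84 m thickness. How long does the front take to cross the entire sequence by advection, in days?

With flow normal to the layers, continuity requires the same specific discharge q through every layer.
Σ(b_i/K_i) = 3.34/30.6 + 10.5/152 = 0.1782 d.
q = Δh / Σ(b_i/K_i) = 7.15 / 0.1782 = 40.12 m/day.
In each layer the seepage velocity is v_i = q/n_i, so the layer transit time is t_i = b_i·n_i / q:
  layer 1 (coarse sand): t_1 = 3.34 × 0.23 / 40.12 = 0.01915 d
  layer 2 (karst limestone): t_2 = 10.5 × 0.05 / 40.12 = 0.01309 d
Total t = Σ t_i = 0.03224 days.

0.0322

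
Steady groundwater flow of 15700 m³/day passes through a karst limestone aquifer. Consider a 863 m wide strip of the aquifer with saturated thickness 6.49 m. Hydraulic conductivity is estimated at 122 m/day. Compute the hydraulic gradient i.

0.0230

Cross-sectional area A = 863 × 6.49 = 5601 m².
From Q = K·A·i, i = Q / (K·A) = 15700 / (122.0 × 5601) = 0.02298.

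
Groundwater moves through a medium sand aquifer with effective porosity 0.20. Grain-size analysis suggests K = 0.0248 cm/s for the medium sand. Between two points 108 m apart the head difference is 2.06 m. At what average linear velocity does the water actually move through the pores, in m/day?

Convert K: 0.0248 cm/s × 864 = 21.43 m/day.
Hydraulic gradient i = Δh / L = 2.06 / 108 = 0.01907.
Darcy flux q = K · i = 21.43 × 0.01907 = 0.4087 m/day.
Seepage velocity v = q / n_e = 0.4087 / 0.20 = 2.044 m/day.

2.04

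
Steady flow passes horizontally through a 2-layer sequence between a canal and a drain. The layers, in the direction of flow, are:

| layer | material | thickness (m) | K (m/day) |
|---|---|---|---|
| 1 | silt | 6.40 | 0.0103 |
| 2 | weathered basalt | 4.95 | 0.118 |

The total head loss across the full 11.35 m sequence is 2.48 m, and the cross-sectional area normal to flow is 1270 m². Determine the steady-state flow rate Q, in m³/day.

4.75

Flow is perpendicular to layering, so the layers act in series and the equivalent K is the thickness-weighted harmonic mean.
Total thickness L = 6.40 + 4.95 = 11.35 m.
Σ(b_i/K_i) = 6.40/0.0103 + 4.95/0.118 = 663.3 d.
K_eq = L / Σ(b_i/K_i) = 11.35 / 663.3 = 0.01711 m/day.
Q = K_eq · A · (Δh/L) = 0.01711 × 1270 × (2.48/11.35) = 4.748 m³/day.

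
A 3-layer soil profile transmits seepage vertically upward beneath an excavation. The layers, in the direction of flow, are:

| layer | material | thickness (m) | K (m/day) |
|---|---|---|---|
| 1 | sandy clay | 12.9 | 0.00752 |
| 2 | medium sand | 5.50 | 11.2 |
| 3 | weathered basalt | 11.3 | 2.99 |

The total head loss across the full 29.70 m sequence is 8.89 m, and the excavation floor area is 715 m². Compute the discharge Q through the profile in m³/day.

3.70

Flow is perpendicular to layering, so the layers act in series and the equivalent K is the thickness-weighted harmonic mean.
Total thickness L = 12.9 + 5.50 + 11.3 = 29.70 m.
Σ(b_i/K_i) = 12.9/0.00752 + 5.50/11.2 + 11.3/2.99 = 1720 d.
K_eq = L / Σ(b_i/K_i) = 29.70 / 1720 = 0.01727 m/day.
Q = K_eq · A · (Δh/L) = 0.01727 × 715 × (8.89/29.70) = 3.696 m³/day.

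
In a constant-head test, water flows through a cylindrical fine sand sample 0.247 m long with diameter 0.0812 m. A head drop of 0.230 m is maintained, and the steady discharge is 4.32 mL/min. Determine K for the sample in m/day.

Cross-sectional area A = π·(d/2)² = π × (0.0812/2)² = 0.005178 m².
Convert discharge: 4.32 mL/min = 7.200e-08 m³/s.
Darcy's law rearranged: K = Q·L / (A·Δh) = 7.200e-08 × 0.247 / (0.005178 × 0.230) = 1.493e-05 m/s = 1.290 m/day.

1.29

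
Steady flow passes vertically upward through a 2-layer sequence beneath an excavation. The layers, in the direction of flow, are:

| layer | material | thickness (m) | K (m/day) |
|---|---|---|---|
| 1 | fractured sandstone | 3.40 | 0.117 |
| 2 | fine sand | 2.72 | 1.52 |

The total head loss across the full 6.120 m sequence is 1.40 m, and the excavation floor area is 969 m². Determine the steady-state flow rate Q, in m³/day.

Flow is perpendicular to layering, so the layers act in series and the equivalent K is the thickness-weighted harmonic mean.
Total thickness L = 3.40 + 2.72 = 6.120 m.
Σ(b_i/K_i) = 3.40/0.117 + 2.72/1.52 = 30.85 d.
K_eq = L / Σ(b_i/K_i) = 6.120 / 30.85 = 0.1984 m/day.
Q = K_eq · A · (Δh/L) = 0.1984 × 969 × (1.40/6.120) = 43.98 m³/day.

44.0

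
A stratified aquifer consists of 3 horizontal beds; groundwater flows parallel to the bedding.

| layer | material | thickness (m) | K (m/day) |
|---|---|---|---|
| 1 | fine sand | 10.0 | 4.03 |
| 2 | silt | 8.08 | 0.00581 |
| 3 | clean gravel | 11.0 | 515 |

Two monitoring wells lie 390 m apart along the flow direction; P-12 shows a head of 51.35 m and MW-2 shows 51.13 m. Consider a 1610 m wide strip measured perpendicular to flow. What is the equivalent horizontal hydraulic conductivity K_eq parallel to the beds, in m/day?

196

Flow is parallel to layering, so each bed carries its own Darcy discharge and the transmissivities add.
Σ(K_i·b_i) = 4.03×10.0 + 0.00581×8.08 + 515×11.0 = 5705 m²/day.
Total thickness b = 29.08 m, so K_eq = Σ(K_i·b_i)/b = 196.2 m/day.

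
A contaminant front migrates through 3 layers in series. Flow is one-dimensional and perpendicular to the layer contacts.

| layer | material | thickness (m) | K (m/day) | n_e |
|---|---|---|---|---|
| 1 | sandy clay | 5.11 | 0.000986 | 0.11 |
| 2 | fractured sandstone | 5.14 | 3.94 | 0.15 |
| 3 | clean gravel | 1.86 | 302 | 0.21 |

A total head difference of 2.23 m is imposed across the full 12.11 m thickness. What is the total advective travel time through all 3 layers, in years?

With flow normal to the layers, continuity requires the same specific discharge q through every layer.
Σ(b_i/K_i) = 5.11/0.000986 + 5.14/3.94 + 1.86/302 = 5184 d.
q = Δh / Σ(b_i/K_i) = 2.23 / 5184 = 0.0004302 m/day.
In each layer the seepage velocity is v_i = q/n_i, so the layer transit time is t_i = b_i·n_i / q:
  layer 1 (sandy clay): t_1 = 5.11 × 0.11 / 0.0004302 = 1307 d
  layer 2 (fractured sandstone): t_2 = 5.14 × 0.15 / 0.0004302 = 1792 d
  layer 3 (clean gravel): t_3 = 1.86 × 0.21 / 0.0004302 = 908.0 d
Total t = Σ t_i = 4007 days = 10.97 years.

11.0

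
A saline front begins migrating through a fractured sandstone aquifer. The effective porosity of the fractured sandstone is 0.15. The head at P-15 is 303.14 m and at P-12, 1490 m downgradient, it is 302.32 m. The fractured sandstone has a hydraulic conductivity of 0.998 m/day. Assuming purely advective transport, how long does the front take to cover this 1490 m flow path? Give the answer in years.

1110

Hydraulic gradient i = (303.14 − 302.32) / 1490 = 0.82 / 1490 = 0.0005503.
Darcy flux q = K · i = 0.9980 × 0.0005503 = 0.0005492 m/day.
Seepage velocity v = q / n_e = 0.0005492 / 0.15 = 0.003662 m/day.
Travel time t = L / v = 1490 / 0.003662 = 4.069e+05 days = 1114 years.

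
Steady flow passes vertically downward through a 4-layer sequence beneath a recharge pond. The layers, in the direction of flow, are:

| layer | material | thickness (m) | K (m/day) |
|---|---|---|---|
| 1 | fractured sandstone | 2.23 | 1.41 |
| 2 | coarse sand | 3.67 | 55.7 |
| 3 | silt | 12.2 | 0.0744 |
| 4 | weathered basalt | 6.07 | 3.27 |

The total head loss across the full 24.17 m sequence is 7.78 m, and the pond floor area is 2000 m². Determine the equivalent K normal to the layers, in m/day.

Flow is perpendicular to layering, so the layers act in series and the equivalent K is the thickness-weighted harmonic mean.
Total thickness L = 2.23 + 3.67 + 12.2 + 6.07 = 24.17 m.
Σ(b_i/K_i) = 2.23/1.41 + 3.67/55.7 + 12.2/0.0744 + 6.07/3.27 = 167.5 d.
K_eq = L / Σ(b_i/K_i) = 24.17 / 167.5 = 0.1443 m/day.

0.144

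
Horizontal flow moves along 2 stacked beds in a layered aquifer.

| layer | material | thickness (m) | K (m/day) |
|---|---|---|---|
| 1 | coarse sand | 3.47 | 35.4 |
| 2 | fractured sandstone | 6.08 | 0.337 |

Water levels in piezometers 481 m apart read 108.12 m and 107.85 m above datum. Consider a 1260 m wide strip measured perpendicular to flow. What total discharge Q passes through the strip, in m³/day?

Flow is parallel to layering, so each bed carries its own Darcy discharge and the transmissivities add.
Σ(K_i·b_i) = 35.4×3.47 + 0.337×6.08 = 124.9 m²/day.
Hydraulic gradient i = (108.12 − 107.85) / 481 = 0.27 / 481 = 0.0005613.
Q = Σ(K_i·b_i) · W · i = 124.9 × 1260 × 0.0005613 = 88.33 m³/day.

88.3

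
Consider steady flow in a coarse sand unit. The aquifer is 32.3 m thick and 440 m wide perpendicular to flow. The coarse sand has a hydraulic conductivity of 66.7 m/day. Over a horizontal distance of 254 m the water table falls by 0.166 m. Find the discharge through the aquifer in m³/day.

620

Cross-sectional area A = 440 × 32.3 = 14212 m².
Hydraulic gradient i = Δh / L = 0.166 / 254 = 0.0006535.
Darcy's law: Q = K · A · i = 66.70 × 14212 × 0.0006535 = 619.5 m³/day.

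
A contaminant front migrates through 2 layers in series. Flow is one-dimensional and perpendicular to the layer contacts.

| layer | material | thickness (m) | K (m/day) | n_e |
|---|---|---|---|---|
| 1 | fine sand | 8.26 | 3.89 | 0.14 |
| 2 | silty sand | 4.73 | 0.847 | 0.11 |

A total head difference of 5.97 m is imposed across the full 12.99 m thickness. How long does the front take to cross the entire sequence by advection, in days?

With flow normal to the layers, continuity requires the same specific discharge q through every layer.
Σ(b_i/K_i) = 8.26/3.89 + 4.73/0.847 = 7.708 d.
q = Δh / Σ(b_i/K_i) = 5.97 / 7.708 = 0.7745 m/day.
In each layer the seepage velocity is v_i = q/n_i, so the layer transit time is t_i = b_i·n_i / q:
  layer 1 (fine sand): t_1 = 8.26 × 0.14 / 0.7745 = 1.493 d
  layer 2 (silty sand): t_2 = 4.73 × 0.11 / 0.7745 = 0.6718 d
Total t = Σ t_i = 2.165 days.

2.16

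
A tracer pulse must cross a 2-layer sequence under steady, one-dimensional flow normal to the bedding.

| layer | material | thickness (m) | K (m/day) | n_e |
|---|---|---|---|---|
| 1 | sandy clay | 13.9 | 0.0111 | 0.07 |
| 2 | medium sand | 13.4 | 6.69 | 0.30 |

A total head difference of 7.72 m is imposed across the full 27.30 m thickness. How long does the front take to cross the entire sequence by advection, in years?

With flow normal to the layers, continuity requires the same specific discharge q through every layer.
Σ(b_i/K_i) = 13.9/0.0111 + 13.4/6.69 = 1254 d.
q = Δh / Σ(b_i/K_i) = 7.72 / 1254 = 0.006155 m/day.
In each layer the seepage velocity is v_i = q/n_i, so the layer transit time is t_i = b_i·n_i / q:
  layer 1 (sandy clay): t_1 = 13.9 × 0.07 / 0.006155 = 158.1 d
  layer 2 (medium sand): t_2 = 13.4 × 0.30 / 0.006155 = 653.1 d
Total t = Σ t_i = 811.2 days = 2.221 years.

2.22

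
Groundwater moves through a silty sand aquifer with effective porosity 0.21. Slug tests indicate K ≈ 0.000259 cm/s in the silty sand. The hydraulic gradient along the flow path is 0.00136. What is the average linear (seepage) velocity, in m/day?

0.00145

Convert K: 0.000259 cm/s × 864 = 0.2238 m/day.
Hydraulic gradient i = 0.00136.
Darcy flux q = K · i = 0.2238 × 0.001360 = 0.0003043 m/day.
Seepage velocity v = q / n_e = 0.0003043 / 0.21 = 0.001449 m/day.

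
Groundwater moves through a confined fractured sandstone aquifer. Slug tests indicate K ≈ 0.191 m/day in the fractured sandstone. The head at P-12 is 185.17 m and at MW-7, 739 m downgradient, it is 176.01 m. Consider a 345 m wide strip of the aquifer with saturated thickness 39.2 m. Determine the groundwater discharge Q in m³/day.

32.0

Cross-sectional area A = 345 × 39.2 = 13524 m².
Hydraulic gradient i = (185.17 − 176.01) / 739 = 9.16 / 739 = 0.01240.
Darcy's law: Q = K · A · i = 0.1910 × 13524 × 0.01240 = 32.02 m³/day.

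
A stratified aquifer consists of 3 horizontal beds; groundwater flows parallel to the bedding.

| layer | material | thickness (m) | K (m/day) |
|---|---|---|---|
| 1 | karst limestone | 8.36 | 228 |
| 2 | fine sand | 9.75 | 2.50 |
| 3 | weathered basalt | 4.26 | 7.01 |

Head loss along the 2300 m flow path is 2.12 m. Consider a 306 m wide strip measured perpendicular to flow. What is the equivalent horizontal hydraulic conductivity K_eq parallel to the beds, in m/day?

Flow is parallel to layering, so each bed carries its own Darcy discharge and the transmissivities add.
Σ(K_i·b_i) = 228×8.36 + 2.50×9.75 + 7.01×4.26 = 1960 m²/day.
Total thickness b = 22.37 m, so K_eq = Σ(K_i·b_i)/b = 87.63 m/day.

87.6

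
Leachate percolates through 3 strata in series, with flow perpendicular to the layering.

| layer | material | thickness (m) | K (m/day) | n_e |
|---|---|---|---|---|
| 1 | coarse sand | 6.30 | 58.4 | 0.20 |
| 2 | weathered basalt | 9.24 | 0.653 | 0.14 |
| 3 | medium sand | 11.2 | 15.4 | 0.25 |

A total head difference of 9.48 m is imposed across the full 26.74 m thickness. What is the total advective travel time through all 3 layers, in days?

8.46

With flow normal to the layers, continuity requires the same specific discharge q through every layer.
Σ(b_i/K_i) = 6.30/58.4 + 9.24/0.653 + 11.2/15.4 = 14.99 d.
q = Δh / Σ(b_i/K_i) = 9.48 / 14.99 = 0.6326 m/day.
In each layer the seepage velocity is v_i = q/n_i, so the layer transit time is t_i = b_i·n_i / q:
  layer 1 (coarse sand): t_1 = 6.30 × 0.20 / 0.6326 = 1.992 d
  layer 2 (weathered basalt): t_2 = 9.24 × 0.14 / 0.6326 = 2.045 d
  layer 3 (medium sand): t_3 = 11.2 × 0.25 / 0.6326 = 4.426 d
Total t = Σ t_i = 8.463 days.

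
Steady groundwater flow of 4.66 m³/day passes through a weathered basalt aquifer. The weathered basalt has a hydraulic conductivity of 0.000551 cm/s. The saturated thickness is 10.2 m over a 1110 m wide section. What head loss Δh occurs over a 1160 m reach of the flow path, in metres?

Convert K: 0.000551 cm/s × 864 = 0.4761 m/day.
Cross-sectional area A = 1110 × 10.2 = 11322 m².
From Q = K·A·i, i = Q / (K·A) = 4.66 / (0.4761 × 11322) = 0.0008646.
Head loss Δh = i · L = 0.0008646 × 1160 = 1.003 m.

1.00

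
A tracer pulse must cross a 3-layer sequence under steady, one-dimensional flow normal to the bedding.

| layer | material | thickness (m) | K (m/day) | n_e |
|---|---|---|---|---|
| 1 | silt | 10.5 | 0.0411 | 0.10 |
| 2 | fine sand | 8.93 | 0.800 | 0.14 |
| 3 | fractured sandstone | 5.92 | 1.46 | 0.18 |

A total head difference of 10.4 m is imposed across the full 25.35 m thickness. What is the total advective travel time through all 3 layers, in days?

87.6

With flow normal to the layers, continuity requires the same specific discharge q through every layer.
Σ(b_i/K_i) = 10.5/0.0411 + 8.93/0.800 + 5.92/1.46 = 270.7 d.
q = Δh / Σ(b_i/K_i) = 10.4 / 270.7 = 0.03842 m/day.
In each layer the seepage velocity is v_i = q/n_i, so the layer transit time is t_i = b_i·n_i / q:
  layer 1 (silt): t_1 = 10.5 × 0.10 / 0.03842 = 27.33 d
  layer 2 (fine sand): t_2 = 8.93 × 0.14 / 0.03842 = 32.54 d
  layer 3 (fractured sandstone): t_3 = 5.92 × 0.18 / 0.03842 = 27.74 d
Total t = Σ t_i = 87.61 days.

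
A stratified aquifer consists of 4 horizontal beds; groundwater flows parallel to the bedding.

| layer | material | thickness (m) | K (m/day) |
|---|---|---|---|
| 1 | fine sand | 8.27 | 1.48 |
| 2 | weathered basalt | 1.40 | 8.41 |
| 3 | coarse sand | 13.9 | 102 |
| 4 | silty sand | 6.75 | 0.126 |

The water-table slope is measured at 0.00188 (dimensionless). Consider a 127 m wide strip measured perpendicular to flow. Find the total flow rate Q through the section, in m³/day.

Flow is parallel to layering, so each bed carries its own Darcy discharge and the transmissivities add.
Σ(K_i·b_i) = 1.48×8.27 + 8.41×1.40 + 102×13.9 + 0.126×6.75 = 1443 m²/day.
Hydraulic gradient i = 0.00188.
Q = Σ(K_i·b_i) · W · i = 1443 × 127 × 0.001880 = 344.5 m³/day.

344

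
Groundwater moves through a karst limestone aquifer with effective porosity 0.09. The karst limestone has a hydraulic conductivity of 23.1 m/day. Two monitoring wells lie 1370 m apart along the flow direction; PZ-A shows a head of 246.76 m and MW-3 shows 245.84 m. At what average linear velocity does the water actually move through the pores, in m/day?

Hydraulic gradient i = (246.76 − 245.84) / 1370 = 0.92 / 1370 = 0.0006715.
Darcy flux q = K · i = 23.10 × 0.0006715 = 0.01551 m/day.
Seepage velocity v = q / n_e = 0.01551 / 0.09 = 0.1724 m/day.

0.172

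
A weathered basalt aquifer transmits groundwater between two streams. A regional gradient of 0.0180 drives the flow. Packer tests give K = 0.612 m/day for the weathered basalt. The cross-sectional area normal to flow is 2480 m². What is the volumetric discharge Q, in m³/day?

Hydraulic gradient i = 0.0180.
Darcy's law: Q = K · A · i = 0.6120 × 2480 × 0.01800 = 27.32 m³/day.

27.3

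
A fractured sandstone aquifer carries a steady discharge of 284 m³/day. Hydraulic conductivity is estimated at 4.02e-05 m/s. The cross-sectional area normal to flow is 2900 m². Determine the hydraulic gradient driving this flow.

Convert K: 4.02e-05 m/s × 86400 = 3.473 m/day.
From Q = K·A·i, i = Q / (K·A) = 284 / (3.473 × 2900) = 0.02820.

0.0282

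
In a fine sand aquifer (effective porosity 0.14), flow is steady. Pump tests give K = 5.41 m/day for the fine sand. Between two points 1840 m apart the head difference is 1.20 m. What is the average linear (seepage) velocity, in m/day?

Hydraulic gradient i = Δh / L = 1.20 / 1840 = 0.0006522.
Darcy flux q = K · i = 5.410 × 0.0006522 = 0.003528 m/day.
Seepage velocity v = q / n_e = 0.003528 / 0.14 = 0.02520 m/day.

0.0252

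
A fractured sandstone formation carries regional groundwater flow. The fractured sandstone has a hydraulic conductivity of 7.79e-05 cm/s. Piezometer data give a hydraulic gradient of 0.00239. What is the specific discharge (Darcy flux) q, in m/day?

0.000161

Convert K: 7.79e-05 cm/s × 864 = 0.06731 m/day.
Hydraulic gradient i = 0.00239.
Specific discharge q = K · i = 0.06731 × 0.002390 = 0.0001609 m/day.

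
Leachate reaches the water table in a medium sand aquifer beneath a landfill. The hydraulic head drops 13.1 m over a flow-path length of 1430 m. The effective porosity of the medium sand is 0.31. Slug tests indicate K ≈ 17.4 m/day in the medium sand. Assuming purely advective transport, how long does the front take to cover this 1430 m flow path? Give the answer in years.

Hydraulic gradient i = Δh / L = 13.1 / 1430 = 0.009161.
Darcy flux q = K · i = 17.40 × 0.009161 = 0.1594 m/day.
Seepage velocity v = q / n_e = 0.1594 / 0.31 = 0.5142 m/day.
Travel time t = L / v = 1430 / 0.5142 = 2781 days = 7.614 years.

7.61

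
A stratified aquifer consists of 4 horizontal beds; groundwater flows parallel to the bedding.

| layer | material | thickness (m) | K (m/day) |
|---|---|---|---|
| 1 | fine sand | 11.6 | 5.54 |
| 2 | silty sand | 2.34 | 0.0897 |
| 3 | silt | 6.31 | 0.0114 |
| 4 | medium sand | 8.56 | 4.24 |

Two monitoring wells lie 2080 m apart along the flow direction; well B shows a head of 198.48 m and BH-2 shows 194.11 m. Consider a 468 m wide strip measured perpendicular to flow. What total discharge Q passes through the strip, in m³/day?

99.2

Flow is parallel to layering, so each bed carries its own Darcy discharge and the transmissivities add.
Σ(K_i·b_i) = 5.54×11.6 + 0.0897×2.34 + 0.0114×6.31 + 4.24×8.56 = 100.8 m²/day.
Hydraulic gradient i = (198.48 − 194.11) / 2080 = 4.37 / 2080 = 0.002101.
Q = Σ(K_i·b_i) · W · i = 100.8 × 468 × 0.002101 = 99.15 m³/day.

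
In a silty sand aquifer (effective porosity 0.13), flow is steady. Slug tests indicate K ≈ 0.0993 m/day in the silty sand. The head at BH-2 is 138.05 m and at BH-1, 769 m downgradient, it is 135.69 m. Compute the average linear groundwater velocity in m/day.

Hydraulic gradient i = (138.05 − 135.69) / 769 = 2.36 / 769 = 0.003069.
Darcy flux q = K · i = 0.09930 × 0.003069 = 0.0003047 m/day.
Seepage velocity v = q / n_e = 0.0003047 / 0.13 = 0.002344 m/day.

0.00234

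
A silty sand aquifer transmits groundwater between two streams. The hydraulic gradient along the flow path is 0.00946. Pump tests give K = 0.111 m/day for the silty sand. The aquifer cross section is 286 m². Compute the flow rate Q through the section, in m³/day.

0.300

Hydraulic gradient i = 0.00946.
Darcy's law: Q = K · A · i = 0.1110 × 286.0 × 0.009460 = 0.3003 m³/day.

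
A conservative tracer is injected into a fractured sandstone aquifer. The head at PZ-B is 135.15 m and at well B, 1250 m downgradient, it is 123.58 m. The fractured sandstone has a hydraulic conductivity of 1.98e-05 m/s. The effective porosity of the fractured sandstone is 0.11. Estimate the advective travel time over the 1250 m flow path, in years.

Convert K: 1.98e-05 m/s × 86400 = 1.711 m/day.
Hydraulic gradient i = (135.15 − 123.58) / 1250 = 11.57 / 1250 = 0.009256.
Darcy flux q = K · i = 1.711 × 0.009256 = 0.01583 m/day.
Seepage velocity v = q / n_e = 0.01583 / 0.11 = 0.1439 m/day.
Travel time t = L / v = 1250 / 0.1439 = 8684 days = 23.77 years.

23.8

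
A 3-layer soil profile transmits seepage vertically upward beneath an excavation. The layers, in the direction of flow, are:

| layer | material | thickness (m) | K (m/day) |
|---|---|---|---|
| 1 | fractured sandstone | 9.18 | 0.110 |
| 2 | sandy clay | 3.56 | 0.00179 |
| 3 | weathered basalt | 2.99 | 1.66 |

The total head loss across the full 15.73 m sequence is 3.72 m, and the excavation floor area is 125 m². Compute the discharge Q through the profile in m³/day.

0.224

Flow is perpendicular to layering, so the layers act in series and the equivalent K is the thickness-weighted harmonic mean.
Total thickness L = 9.18 + 3.56 + 2.99 = 15.73 m.
Σ(b_i/K_i) = 9.18/0.110 + 3.56/0.00179 + 2.99/1.66 = 2074 d.
K_eq = L / Σ(b_i/K_i) = 15.73 / 2074 = 0.007584 m/day.
Q = K_eq · A · (Δh/L) = 0.007584 × 125 × (3.72/15.73) = 0.2242 m³/day.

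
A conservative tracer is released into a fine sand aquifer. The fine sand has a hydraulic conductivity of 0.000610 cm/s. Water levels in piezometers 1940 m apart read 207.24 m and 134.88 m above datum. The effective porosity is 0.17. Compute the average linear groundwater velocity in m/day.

Convert K: 0.000610 cm/s × 864 = 0.5270 m/day.
Hydraulic gradient i = (207.24 − 134.88) / 1940 = 72.36 / 1940 = 0.03730.
Darcy flux q = K · i = 0.5270 × 0.03730 = 0.01966 m/day.
Seepage velocity v = q / n_e = 0.01966 / 0.17 = 0.1156 m/day.

0.116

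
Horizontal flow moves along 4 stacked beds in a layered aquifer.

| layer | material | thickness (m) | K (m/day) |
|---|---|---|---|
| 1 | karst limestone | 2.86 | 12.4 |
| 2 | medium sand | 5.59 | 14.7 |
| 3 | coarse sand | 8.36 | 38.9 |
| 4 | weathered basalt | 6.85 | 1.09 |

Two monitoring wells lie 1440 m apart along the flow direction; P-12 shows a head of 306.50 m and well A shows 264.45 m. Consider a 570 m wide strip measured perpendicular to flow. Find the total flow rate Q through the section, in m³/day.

7500

Flow is parallel to layering, so each bed carries its own Darcy discharge and the transmissivities add.
Σ(K_i·b_i) = 12.4×2.86 + 14.7×5.59 + 38.9×8.36 + 1.09×6.85 = 450.3 m²/day.
Hydraulic gradient i = (306.50 − 264.45) / 1440 = 42.05 / 1440 = 0.02920.
Q = Σ(K_i·b_i) · W · i = 450.3 × 570 × 0.02920 = 7495 m³/day.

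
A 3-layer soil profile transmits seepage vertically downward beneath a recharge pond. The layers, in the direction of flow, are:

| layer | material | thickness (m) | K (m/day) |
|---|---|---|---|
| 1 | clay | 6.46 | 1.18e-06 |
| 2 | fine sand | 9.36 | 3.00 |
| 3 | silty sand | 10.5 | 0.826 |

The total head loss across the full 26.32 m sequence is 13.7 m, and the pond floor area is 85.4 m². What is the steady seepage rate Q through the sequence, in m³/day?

Flow is perpendicular to layering, so the layers act in series and the equivalent K is the thickness-weighted harmonic mean.
Total thickness L = 6.46 + 9.36 + 10.5 = 26.32 m.
Σ(b_i/K_i) = 6.46/1.18e-06 + 9.36/3.00 + 10.5/0.826 = 5.475e+06 d.
K_eq = L / Σ(b_i/K_i) = 26.32 / 5.475e+06 = 4.808e-06 m/day.
Q = K_eq · A · (Δh/L) = 4.808e-06 × 85.4 × (13.7/26.32) = 0.0002137 m³/day.

0.000214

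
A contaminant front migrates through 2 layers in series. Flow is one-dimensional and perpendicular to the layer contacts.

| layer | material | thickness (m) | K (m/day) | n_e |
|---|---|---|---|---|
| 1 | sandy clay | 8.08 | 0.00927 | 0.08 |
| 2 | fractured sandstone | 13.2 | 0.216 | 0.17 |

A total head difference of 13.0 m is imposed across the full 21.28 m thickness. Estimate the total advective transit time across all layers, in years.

0.568

With flow normal to the layers, continuity requires the same specific discharge q through every layer.
Σ(b_i/K_i) = 8.08/0.00927 + 13.2/0.216 = 932.7 d.
q = Δh / Σ(b_i/K_i) = 13.0 / 932.7 = 0.01394 m/day.
In each layer the seepage velocity is v_i = q/n_i, so the layer transit time is t_i = b_i·n_i / q:
  layer 1 (sandy clay): t_1 = 8.08 × 0.08 / 0.01394 = 46.38 d
  layer 2 (fractured sandstone): t_2 = 13.2 × 0.17 / 0.01394 = 161.0 d
Total t = Σ t_i = 207.4 days = 0.5678 years.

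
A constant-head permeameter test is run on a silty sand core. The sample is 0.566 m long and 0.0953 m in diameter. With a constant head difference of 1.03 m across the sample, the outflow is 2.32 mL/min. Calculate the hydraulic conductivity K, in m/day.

Cross-sectional area A = π·(d/2)² = π × (0.0953/2)² = 0.007133 m².
Convert discharge: 2.32 mL/min = 3.867e-08 m³/s.
Darcy's law rearranged: K = Q·L / (A·Δh) = 3.867e-08 × 0.566 / (0.007133 × 1.03) = 2.979e-06 m/s = 0.2574 m/day.

0.257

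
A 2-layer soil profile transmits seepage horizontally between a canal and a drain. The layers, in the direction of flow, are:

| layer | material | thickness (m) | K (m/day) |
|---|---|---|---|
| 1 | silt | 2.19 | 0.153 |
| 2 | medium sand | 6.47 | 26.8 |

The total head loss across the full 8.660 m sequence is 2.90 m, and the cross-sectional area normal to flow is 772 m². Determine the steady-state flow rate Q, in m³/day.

Flow is perpendicular to layering, so the layers act in series and the equivalent K is the thickness-weighted harmonic mean.
Total thickness L = 2.19 + 6.47 = 8.660 m.
Σ(b_i/K_i) = 2.19/0.153 + 6.47/26.8 = 14.56 d.
K_eq = L / Σ(b_i/K_i) = 8.660 / 14.56 = 0.5950 m/day.
Q = K_eq · A · (Δh/L) = 0.5950 × 772 × (2.90/8.660) = 153.8 m³/day.

154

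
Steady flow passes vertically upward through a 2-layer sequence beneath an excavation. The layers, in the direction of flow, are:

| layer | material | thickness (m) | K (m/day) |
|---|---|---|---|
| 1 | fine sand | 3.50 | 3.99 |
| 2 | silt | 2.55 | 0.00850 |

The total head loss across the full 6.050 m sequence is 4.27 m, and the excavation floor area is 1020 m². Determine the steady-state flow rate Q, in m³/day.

Flow is perpendicular to layering, so the layers act in series and the equivalent K is the thickness-weighted harmonic mean.
Total thickness L = 3.50 + 2.55 = 6.050 m.
Σ(b_i/K_i) = 3.50/3.99 + 2.55/0.00850 = 300.9 d.
K_eq = L / Σ(b_i/K_i) = 6.050 / 300.9 = 0.02011 m/day.
Q = K_eq · A · (Δh/L) = 0.02011 × 1020 × (4.27/6.050) = 14.48 m³/day.

14.5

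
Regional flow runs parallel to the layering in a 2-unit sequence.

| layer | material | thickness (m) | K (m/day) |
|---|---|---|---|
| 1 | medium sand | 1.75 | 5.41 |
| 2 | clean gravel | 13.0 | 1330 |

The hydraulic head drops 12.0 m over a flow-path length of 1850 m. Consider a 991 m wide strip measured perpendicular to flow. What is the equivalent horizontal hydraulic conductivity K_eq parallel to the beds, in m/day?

1170

Flow is parallel to layering, so each bed carries its own Darcy discharge and the transmissivities add.
Σ(K_i·b_i) = 5.41×1.75 + 1330×13.0 = 17299 m²/day.
Total thickness b = 14.75 m, so K_eq = Σ(K_i·b_i)/b = 1173 m/day.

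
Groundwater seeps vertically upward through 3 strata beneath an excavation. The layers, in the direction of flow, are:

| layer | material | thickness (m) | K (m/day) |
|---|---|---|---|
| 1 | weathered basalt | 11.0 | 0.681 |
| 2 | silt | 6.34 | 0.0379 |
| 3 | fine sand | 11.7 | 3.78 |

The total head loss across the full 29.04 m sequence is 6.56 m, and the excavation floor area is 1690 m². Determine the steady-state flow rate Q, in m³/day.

Flow is perpendicular to layering, so the layers act in series and the equivalent K is the thickness-weighted harmonic mean.
Total thickness L = 11.0 + 6.34 + 11.7 = 29.04 m.
Σ(b_i/K_i) = 11.0/0.681 + 6.34/0.0379 + 11.7/3.78 = 186.5 d.
K_eq = L / Σ(b_i/K_i) = 29.04 / 186.5 = 0.1557 m/day.
Q = K_eq · A · (Δh/L) = 0.1557 × 1690 × (6.56/29.04) = 59.43 m³/day.

59.4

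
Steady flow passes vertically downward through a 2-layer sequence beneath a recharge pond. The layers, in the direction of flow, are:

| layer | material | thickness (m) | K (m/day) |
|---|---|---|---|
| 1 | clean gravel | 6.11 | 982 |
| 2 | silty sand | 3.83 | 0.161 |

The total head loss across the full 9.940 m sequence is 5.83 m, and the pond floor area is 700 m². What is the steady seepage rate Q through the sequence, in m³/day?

Flow is perpendicular to layering, so the layers act in series and the equivalent K is the thickness-weighted harmonic mean.
Total thickness L = 6.11 + 3.83 = 9.940 m.
Σ(b_i/K_i) = 6.11/982 + 3.83/0.161 = 23.80 d.
K_eq = L / Σ(b_i/K_i) = 9.940 / 23.80 = 0.4177 m/day.
Q = K_eq · A · (Δh/L) = 0.4177 × 700 × (5.83/9.940) = 171.5 m³/day.

172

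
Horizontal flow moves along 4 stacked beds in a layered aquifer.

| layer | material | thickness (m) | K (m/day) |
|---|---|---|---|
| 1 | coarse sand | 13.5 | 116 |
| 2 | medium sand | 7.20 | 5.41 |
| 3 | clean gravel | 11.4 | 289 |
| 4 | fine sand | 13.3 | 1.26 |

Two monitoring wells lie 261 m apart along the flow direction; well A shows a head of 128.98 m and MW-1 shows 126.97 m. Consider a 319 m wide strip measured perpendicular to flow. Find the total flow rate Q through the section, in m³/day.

12100

Flow is parallel to layering, so each bed carries its own Darcy discharge and the transmissivities add.
Σ(K_i·b_i) = 116×13.5 + 5.41×7.20 + 289×11.4 + 1.26×13.3 = 4916 m²/day.
Hydraulic gradient i = (128.98 − 126.97) / 261 = 2.01 / 261 = 0.007701.
Q = Σ(K_i·b_i) · W · i = 4916 × 319 × 0.007701 = 12078 m³/day.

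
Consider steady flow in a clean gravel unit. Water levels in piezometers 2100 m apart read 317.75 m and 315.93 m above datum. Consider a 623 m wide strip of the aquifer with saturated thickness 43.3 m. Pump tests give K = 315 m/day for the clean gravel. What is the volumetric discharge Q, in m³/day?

Cross-sectional area A = 623 × 43.3 = 26976 m².
Hydraulic gradient i = (317.75 − 315.93) / 2100 = 1.82 / 2100 = 0.0008667.
Darcy's law: Q = K · A · i = 315.0 × 26976 × 0.0008667 = 7364 m³/day.

7360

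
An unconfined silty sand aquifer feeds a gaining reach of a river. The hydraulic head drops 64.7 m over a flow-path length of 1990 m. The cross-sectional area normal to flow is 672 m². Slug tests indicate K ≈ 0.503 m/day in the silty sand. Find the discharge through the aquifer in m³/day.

11.0

Hydraulic gradient i = Δh / L = 64.7 / 1990 = 0.03251.
Darcy's law: Q = K · A · i = 0.5030 × 672.0 × 0.03251 = 10.99 m³/day.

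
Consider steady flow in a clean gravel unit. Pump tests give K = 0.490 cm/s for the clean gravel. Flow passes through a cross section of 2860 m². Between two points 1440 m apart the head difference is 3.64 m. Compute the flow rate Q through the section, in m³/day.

3060

Convert K: 0.490 cm/s × 864 = 423.4 m/day.
Hydraulic gradient i = Δh / L = 3.64 / 1440 = 0.002528.
Darcy's law: Q = K · A · i = 423.4 × 2860 × 0.002528 = 3061 m³/day.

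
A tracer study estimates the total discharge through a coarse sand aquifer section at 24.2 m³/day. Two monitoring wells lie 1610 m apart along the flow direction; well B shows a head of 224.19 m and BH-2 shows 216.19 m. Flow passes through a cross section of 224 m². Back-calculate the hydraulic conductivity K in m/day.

21.7

Hydraulic gradient i = (224.19 − 216.19) / 1610 = 8 / 1610 = 0.004969.
From Q = K·A·i, K = Q / (A·i) = 24.2 / (224.0 × 0.004969) = 21.74 m/day.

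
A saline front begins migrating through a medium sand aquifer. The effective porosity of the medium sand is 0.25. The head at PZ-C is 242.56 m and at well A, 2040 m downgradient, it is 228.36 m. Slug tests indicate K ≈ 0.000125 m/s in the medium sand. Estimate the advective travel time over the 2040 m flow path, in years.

18.6

Convert K: 0.000125 m/s × 86400 = 10.80 m/day.
Hydraulic gradient i = (242.56 − 228.36) / 2040 = 14.2 / 2040 = 0.006961.
Darcy flux q = K · i = 10.80 × 0.006961 = 0.07518 m/day.
Seepage velocity v = q / n_e = 0.07518 / 0.25 = 0.3007 m/day.
Travel time t = L / v = 2040 / 0.3007 = 6784 days = 18.57 years.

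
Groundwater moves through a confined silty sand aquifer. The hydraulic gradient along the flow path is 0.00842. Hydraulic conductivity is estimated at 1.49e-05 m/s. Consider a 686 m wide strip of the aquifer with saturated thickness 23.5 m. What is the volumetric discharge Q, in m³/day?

175

Convert K: 1.49e-05 m/s × 86400 = 1.287 m/day.
Cross-sectional area A = 686 × 23.5 = 16121 m².
Hydraulic gradient i = 0.00842.
Darcy's law: Q = K · A · i = 1.287 × 16121 × 0.008420 = 174.7 m³/day.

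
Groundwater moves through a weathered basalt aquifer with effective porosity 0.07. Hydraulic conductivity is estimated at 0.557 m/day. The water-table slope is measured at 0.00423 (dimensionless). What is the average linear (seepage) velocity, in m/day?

0.0337

Hydraulic gradient i = 0.00423.
Darcy flux q = K · i = 0.5570 × 0.004230 = 0.002356 m/day.
Seepage velocity v = q / n_e = 0.002356 / 0.07 = 0.03366 m/day.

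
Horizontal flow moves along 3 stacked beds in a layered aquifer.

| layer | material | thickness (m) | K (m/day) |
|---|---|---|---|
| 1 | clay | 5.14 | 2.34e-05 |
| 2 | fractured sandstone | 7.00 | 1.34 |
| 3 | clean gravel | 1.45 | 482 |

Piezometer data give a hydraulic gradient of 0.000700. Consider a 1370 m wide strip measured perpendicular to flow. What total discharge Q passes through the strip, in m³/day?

Flow is parallel to layering, so each bed carries its own Darcy discharge and the transmissivities add.
Σ(K_i·b_i) = 2.34e-05×5.14 + 1.34×7.00 + 482×1.45 = 708.3 m²/day.
Hydraulic gradient i = 0.000700.
Q = Σ(K_i·b_i) · W · i = 708.3 × 1370 × 0.0007000 = 679.2 m³/day.

679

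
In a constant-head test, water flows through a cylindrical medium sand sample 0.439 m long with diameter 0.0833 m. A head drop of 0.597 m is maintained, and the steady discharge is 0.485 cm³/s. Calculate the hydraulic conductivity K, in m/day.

Cross-sectional area A = π·(d/2)² = π × (0.0833/2)² = 0.005450 m².
Convert discharge: 0.485 cm³/s = 4.850e-07 m³/s.
Darcy's law rearranged: K = Q·L / (A·Δh) = 4.850e-07 × 0.439 / (0.005450 × 0.597) = 6.544e-05 m/s = 5.654 m/day.

5.65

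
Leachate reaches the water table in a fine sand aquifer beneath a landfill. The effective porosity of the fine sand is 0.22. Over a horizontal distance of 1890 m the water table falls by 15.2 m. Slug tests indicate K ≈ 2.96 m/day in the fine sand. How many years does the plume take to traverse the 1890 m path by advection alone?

Hydraulic gradient i = Δh / L = 15.2 / 1890 = 0.008042.
Darcy flux q = K · i = 2.960 × 0.008042 = 0.02381 m/day.
Seepage velocity v = q / n_e = 0.02381 / 0.22 = 0.1082 m/day.
Travel time t = L / v = 1890 / 0.1082 = 17467 days = 47.82 years.

47.8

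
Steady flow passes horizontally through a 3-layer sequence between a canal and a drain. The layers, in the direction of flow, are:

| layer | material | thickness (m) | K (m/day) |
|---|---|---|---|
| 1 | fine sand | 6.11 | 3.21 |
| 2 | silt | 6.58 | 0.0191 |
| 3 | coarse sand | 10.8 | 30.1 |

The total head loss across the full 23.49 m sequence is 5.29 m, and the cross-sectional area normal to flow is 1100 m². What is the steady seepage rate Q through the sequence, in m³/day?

16.8

Flow is perpendicular to layering, so the layers act in series and the equivalent K is the thickness-weighted harmonic mean.
Total thickness L = 6.11 + 6.58 + 10.8 = 23.49 m.
Σ(b_i/K_i) = 6.11/3.21 + 6.58/0.0191 + 10.8/30.1 = 346.8 d.
K_eq = L / Σ(b_i/K_i) = 23.49 / 346.8 = 0.06774 m/day.
Q = K_eq · A · (Δh/L) = 0.06774 × 1100 × (5.29/23.49) = 16.78 m³/day.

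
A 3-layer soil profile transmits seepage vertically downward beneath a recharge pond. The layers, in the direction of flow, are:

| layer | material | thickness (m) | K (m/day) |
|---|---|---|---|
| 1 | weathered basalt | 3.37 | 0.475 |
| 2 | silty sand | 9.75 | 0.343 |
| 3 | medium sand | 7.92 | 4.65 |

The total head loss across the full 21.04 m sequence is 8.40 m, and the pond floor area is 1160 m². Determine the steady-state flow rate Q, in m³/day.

Flow is perpendicular to layering, so the layers act in series and the equivalent K is the thickness-weighted harmonic mean.
Total thickness L = 3.37 + 9.75 + 7.92 = 21.04 m.
Σ(b_i/K_i) = 3.37/0.475 + 9.75/0.343 + 7.92/4.65 = 37.22 d.
K_eq = L / Σ(b_i/K_i) = 21.04 / 37.22 = 0.5652 m/day.
Q = K_eq · A · (Δh/L) = 0.5652 × 1160 × (8.40/21.04) = 261.8 m³/day.

262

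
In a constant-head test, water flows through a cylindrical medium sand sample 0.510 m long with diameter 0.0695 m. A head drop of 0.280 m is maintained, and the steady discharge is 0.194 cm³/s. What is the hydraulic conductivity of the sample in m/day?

Cross-sectional area A = π·(d/2)² = π × (0.0695/2)² = 0.003794 m².
Convert discharge: 0.194 cm³/s = 1.940e-07 m³/s.
Darcy's law rearranged: K = Q·L / (A·Δh) = 1.940e-07 × 0.510 / (0.003794 × 0.280) = 9.314e-05 m/s = 8.048 m/day.

8.05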